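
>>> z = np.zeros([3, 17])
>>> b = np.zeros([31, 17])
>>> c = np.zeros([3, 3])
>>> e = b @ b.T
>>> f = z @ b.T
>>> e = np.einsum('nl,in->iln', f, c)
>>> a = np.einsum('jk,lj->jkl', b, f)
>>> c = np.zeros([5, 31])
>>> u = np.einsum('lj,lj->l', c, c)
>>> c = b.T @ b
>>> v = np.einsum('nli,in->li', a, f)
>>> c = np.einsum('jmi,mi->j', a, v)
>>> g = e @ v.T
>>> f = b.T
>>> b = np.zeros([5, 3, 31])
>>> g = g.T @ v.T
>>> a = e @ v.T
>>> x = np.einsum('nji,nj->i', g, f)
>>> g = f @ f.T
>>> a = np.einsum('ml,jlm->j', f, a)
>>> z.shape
(3, 17)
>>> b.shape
(5, 3, 31)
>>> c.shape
(31,)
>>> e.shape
(3, 31, 3)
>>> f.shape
(17, 31)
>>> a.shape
(3,)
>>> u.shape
(5,)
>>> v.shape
(17, 3)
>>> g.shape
(17, 17)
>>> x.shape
(17,)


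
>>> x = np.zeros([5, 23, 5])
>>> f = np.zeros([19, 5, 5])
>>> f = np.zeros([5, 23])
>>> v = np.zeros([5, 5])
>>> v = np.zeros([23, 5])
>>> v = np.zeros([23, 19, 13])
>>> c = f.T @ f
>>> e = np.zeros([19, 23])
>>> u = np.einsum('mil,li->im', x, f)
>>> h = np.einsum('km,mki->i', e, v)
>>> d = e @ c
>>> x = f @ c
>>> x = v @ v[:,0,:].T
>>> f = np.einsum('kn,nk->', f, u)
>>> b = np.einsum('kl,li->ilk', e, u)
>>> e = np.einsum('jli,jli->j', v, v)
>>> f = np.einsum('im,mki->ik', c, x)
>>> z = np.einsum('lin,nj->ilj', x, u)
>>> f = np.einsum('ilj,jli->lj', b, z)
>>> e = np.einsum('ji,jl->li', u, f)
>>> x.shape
(23, 19, 23)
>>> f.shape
(23, 19)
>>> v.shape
(23, 19, 13)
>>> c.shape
(23, 23)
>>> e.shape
(19, 5)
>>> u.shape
(23, 5)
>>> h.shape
(13,)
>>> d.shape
(19, 23)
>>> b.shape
(5, 23, 19)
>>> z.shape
(19, 23, 5)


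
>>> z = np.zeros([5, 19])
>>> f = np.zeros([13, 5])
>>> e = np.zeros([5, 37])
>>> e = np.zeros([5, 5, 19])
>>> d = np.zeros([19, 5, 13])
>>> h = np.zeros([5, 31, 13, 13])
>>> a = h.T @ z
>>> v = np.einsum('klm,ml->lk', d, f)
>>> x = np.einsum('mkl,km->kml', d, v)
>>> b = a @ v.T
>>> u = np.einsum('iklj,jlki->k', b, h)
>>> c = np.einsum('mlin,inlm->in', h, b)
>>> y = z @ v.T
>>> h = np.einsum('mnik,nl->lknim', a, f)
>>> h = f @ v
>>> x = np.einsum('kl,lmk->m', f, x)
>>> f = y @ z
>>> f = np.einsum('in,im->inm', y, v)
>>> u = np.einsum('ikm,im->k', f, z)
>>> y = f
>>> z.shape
(5, 19)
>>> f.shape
(5, 5, 19)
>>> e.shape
(5, 5, 19)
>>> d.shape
(19, 5, 13)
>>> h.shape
(13, 19)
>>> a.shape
(13, 13, 31, 19)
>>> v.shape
(5, 19)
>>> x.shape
(19,)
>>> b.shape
(13, 13, 31, 5)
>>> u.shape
(5,)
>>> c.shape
(13, 13)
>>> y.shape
(5, 5, 19)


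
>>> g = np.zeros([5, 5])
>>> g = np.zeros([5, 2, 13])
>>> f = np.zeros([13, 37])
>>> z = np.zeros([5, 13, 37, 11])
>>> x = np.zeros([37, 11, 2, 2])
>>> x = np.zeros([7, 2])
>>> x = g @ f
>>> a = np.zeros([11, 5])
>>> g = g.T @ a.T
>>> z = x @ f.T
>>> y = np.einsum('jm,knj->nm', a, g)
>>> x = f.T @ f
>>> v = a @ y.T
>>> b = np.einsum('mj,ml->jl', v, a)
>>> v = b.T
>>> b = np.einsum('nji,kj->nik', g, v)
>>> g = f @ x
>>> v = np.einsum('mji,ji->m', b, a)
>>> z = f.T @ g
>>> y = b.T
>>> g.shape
(13, 37)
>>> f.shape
(13, 37)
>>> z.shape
(37, 37)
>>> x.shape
(37, 37)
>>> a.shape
(11, 5)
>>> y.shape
(5, 11, 13)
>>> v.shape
(13,)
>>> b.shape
(13, 11, 5)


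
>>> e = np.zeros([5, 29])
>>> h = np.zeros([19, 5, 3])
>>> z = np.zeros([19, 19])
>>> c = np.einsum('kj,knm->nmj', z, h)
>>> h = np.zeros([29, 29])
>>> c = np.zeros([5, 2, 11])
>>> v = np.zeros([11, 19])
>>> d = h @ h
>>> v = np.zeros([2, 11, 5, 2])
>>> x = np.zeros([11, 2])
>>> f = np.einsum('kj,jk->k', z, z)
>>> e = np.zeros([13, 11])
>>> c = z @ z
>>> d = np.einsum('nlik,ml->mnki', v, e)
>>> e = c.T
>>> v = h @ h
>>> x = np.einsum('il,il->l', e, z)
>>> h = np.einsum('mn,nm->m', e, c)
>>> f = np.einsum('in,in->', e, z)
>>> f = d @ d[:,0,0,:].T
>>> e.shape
(19, 19)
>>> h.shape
(19,)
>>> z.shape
(19, 19)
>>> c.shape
(19, 19)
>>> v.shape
(29, 29)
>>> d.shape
(13, 2, 2, 5)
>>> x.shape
(19,)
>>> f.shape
(13, 2, 2, 13)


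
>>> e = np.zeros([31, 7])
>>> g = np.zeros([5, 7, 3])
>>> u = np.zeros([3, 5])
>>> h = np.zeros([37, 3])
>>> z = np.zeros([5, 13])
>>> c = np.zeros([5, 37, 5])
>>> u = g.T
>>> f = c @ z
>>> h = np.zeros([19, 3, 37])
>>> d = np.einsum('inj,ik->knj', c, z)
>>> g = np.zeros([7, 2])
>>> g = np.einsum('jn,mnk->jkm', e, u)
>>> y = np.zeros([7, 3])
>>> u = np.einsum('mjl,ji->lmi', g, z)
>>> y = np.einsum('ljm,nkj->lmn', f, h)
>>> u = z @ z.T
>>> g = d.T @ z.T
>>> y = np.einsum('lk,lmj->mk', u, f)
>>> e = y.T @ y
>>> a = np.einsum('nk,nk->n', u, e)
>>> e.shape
(5, 5)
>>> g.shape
(5, 37, 5)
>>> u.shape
(5, 5)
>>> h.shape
(19, 3, 37)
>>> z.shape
(5, 13)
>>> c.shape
(5, 37, 5)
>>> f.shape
(5, 37, 13)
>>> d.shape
(13, 37, 5)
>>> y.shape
(37, 5)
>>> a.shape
(5,)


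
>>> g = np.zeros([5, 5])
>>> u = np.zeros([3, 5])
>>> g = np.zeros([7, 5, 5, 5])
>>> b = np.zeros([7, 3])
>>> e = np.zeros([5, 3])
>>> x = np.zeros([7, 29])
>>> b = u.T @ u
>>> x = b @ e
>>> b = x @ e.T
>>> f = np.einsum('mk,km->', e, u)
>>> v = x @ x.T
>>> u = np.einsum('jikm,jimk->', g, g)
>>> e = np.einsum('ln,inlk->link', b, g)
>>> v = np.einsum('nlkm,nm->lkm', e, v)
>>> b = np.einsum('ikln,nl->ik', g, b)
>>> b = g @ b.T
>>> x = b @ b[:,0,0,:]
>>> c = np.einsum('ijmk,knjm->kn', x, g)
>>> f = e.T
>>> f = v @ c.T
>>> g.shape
(7, 5, 5, 5)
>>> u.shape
()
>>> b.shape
(7, 5, 5, 7)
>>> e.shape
(5, 7, 5, 5)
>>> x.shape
(7, 5, 5, 7)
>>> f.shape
(7, 5, 7)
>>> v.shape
(7, 5, 5)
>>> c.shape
(7, 5)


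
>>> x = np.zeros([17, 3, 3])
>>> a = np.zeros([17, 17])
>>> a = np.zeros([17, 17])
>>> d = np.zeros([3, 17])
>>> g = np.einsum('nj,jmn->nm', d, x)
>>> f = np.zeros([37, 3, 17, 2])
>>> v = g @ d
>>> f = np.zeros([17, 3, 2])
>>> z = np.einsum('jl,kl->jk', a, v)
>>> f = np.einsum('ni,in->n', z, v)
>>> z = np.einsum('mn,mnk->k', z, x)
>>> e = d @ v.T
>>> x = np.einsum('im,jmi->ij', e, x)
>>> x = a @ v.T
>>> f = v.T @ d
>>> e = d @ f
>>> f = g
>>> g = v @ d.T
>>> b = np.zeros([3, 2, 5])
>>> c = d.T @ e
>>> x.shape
(17, 3)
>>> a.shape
(17, 17)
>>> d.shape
(3, 17)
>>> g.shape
(3, 3)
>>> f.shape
(3, 3)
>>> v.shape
(3, 17)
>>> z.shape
(3,)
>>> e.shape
(3, 17)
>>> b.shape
(3, 2, 5)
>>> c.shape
(17, 17)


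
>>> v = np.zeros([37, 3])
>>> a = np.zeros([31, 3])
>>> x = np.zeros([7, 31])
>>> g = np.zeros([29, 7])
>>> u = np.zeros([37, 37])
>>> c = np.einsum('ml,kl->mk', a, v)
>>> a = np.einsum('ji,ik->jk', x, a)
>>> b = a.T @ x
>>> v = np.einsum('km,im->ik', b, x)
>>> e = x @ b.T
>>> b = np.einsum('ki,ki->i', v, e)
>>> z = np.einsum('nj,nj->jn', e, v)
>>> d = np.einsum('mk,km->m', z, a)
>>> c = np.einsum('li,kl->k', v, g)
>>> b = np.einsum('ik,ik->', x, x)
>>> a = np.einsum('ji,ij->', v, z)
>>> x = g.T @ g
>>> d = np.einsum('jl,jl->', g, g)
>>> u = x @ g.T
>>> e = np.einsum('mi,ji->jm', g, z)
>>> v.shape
(7, 3)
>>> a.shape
()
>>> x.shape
(7, 7)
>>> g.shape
(29, 7)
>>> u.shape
(7, 29)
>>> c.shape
(29,)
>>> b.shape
()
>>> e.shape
(3, 29)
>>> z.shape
(3, 7)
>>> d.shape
()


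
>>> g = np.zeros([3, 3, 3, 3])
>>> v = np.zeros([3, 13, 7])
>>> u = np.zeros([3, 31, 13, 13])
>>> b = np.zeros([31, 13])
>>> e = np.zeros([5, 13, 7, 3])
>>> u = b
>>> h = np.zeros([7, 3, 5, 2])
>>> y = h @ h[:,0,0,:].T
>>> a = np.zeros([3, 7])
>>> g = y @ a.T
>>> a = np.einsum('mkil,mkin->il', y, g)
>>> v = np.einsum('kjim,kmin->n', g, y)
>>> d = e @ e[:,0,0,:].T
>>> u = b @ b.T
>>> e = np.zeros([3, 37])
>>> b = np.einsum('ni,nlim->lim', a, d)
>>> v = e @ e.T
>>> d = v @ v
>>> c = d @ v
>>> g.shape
(7, 3, 5, 3)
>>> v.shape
(3, 3)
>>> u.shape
(31, 31)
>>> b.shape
(13, 7, 5)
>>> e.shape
(3, 37)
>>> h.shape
(7, 3, 5, 2)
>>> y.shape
(7, 3, 5, 7)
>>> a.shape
(5, 7)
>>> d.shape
(3, 3)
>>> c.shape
(3, 3)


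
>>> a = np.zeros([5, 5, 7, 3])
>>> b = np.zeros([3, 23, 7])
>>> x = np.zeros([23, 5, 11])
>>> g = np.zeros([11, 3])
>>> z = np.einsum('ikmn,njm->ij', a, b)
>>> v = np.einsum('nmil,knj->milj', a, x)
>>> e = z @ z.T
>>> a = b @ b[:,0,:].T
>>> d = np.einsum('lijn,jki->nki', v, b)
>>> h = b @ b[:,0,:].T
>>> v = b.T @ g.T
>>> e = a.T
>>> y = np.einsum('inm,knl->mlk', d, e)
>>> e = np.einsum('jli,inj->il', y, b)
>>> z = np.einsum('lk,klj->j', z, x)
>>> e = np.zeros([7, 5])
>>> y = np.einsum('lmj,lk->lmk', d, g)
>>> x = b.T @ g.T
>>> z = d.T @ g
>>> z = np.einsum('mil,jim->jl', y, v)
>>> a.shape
(3, 23, 3)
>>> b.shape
(3, 23, 7)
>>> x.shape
(7, 23, 11)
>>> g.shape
(11, 3)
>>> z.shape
(7, 3)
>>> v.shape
(7, 23, 11)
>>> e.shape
(7, 5)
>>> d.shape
(11, 23, 7)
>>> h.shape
(3, 23, 3)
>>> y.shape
(11, 23, 3)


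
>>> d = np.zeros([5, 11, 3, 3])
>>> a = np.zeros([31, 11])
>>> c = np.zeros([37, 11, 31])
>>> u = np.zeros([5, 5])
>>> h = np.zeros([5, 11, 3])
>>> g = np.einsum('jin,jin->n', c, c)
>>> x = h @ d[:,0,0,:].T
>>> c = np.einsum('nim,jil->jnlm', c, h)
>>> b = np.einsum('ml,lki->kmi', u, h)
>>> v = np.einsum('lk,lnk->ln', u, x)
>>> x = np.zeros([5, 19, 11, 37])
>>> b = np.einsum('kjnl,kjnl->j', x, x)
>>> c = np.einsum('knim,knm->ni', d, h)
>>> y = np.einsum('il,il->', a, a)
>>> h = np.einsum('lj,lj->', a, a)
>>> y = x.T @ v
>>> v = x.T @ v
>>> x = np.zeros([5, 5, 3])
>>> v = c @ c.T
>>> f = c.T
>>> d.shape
(5, 11, 3, 3)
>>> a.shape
(31, 11)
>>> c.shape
(11, 3)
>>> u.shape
(5, 5)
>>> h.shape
()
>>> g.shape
(31,)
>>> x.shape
(5, 5, 3)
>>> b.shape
(19,)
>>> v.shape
(11, 11)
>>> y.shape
(37, 11, 19, 11)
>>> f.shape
(3, 11)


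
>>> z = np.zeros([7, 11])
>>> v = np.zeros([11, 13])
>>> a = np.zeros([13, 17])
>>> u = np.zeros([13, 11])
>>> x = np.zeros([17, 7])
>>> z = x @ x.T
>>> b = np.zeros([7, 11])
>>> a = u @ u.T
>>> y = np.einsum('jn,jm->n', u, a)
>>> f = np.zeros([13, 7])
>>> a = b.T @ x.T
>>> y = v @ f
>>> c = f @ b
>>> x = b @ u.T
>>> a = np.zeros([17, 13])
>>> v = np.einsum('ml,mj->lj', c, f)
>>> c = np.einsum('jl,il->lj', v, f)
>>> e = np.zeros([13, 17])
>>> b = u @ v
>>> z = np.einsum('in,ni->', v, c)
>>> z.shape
()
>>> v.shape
(11, 7)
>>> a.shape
(17, 13)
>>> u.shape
(13, 11)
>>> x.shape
(7, 13)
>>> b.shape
(13, 7)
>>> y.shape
(11, 7)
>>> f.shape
(13, 7)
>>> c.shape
(7, 11)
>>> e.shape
(13, 17)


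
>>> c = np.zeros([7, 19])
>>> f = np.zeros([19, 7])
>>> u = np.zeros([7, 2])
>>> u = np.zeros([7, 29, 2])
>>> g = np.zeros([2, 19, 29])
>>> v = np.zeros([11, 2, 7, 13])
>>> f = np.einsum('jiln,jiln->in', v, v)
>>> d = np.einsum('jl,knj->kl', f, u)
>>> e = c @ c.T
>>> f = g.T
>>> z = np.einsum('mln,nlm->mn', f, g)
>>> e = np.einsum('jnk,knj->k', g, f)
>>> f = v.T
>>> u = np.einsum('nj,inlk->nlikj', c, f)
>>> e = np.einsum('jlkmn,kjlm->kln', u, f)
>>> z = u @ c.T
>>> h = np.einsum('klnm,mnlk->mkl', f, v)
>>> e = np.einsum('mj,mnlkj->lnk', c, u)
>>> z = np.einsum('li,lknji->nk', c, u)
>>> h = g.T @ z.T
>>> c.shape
(7, 19)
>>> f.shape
(13, 7, 2, 11)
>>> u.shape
(7, 2, 13, 11, 19)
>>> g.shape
(2, 19, 29)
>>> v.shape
(11, 2, 7, 13)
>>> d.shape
(7, 13)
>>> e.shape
(13, 2, 11)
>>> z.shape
(13, 2)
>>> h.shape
(29, 19, 13)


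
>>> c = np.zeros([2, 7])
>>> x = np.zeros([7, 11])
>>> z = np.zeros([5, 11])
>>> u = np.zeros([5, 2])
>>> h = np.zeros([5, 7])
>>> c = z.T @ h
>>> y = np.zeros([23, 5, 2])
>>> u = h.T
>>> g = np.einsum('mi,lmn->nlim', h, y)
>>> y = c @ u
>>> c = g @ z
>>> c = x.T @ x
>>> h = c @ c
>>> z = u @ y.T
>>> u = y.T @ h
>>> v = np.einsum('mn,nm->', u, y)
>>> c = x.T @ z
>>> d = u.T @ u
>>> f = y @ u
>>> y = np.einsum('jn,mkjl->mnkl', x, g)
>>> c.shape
(11, 11)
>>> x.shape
(7, 11)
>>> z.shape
(7, 11)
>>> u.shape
(5, 11)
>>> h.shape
(11, 11)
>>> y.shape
(2, 11, 23, 5)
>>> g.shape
(2, 23, 7, 5)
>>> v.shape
()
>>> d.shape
(11, 11)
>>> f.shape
(11, 11)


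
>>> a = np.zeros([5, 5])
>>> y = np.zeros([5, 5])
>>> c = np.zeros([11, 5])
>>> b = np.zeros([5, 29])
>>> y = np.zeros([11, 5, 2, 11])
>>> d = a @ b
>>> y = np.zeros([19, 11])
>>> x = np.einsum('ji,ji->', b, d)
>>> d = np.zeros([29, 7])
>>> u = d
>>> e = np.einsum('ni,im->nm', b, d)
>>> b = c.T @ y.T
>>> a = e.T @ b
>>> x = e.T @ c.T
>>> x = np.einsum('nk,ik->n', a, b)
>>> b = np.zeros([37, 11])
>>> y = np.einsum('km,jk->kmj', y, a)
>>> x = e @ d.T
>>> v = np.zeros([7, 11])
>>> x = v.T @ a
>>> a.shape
(7, 19)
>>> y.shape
(19, 11, 7)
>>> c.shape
(11, 5)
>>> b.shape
(37, 11)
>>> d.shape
(29, 7)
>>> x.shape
(11, 19)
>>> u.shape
(29, 7)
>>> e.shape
(5, 7)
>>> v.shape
(7, 11)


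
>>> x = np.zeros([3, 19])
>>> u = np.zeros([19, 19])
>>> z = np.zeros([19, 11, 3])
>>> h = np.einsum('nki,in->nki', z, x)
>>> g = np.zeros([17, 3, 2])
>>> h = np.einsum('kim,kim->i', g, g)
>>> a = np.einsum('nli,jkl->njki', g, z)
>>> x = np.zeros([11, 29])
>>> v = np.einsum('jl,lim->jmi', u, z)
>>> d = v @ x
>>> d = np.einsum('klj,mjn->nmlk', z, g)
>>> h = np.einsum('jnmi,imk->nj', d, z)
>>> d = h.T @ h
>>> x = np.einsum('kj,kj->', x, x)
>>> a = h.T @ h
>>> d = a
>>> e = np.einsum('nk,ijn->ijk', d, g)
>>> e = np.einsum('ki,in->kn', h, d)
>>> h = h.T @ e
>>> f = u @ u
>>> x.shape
()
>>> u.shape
(19, 19)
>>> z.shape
(19, 11, 3)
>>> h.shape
(2, 2)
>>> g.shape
(17, 3, 2)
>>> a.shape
(2, 2)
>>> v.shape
(19, 3, 11)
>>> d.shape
(2, 2)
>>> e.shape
(17, 2)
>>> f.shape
(19, 19)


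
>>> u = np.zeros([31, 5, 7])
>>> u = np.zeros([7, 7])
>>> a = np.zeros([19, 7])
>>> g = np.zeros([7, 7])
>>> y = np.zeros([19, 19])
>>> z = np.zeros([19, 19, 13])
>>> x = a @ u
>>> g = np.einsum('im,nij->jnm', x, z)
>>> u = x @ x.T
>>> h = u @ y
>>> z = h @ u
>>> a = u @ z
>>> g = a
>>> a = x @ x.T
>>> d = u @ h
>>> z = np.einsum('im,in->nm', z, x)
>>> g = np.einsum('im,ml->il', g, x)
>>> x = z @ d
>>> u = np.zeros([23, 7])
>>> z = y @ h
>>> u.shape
(23, 7)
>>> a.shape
(19, 19)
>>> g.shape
(19, 7)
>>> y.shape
(19, 19)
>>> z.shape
(19, 19)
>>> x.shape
(7, 19)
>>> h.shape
(19, 19)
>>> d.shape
(19, 19)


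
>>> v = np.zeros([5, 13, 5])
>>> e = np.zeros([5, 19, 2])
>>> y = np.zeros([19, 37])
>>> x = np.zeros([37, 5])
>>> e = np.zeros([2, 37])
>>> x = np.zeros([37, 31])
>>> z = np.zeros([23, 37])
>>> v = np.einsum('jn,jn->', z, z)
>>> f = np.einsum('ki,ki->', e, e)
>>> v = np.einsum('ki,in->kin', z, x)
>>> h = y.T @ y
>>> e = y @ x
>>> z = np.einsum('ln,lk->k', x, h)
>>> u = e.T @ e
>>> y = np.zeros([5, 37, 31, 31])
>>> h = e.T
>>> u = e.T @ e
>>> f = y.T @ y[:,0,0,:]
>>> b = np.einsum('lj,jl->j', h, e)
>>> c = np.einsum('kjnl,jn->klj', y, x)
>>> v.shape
(23, 37, 31)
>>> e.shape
(19, 31)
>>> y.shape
(5, 37, 31, 31)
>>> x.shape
(37, 31)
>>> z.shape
(37,)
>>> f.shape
(31, 31, 37, 31)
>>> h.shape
(31, 19)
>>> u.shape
(31, 31)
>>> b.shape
(19,)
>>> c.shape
(5, 31, 37)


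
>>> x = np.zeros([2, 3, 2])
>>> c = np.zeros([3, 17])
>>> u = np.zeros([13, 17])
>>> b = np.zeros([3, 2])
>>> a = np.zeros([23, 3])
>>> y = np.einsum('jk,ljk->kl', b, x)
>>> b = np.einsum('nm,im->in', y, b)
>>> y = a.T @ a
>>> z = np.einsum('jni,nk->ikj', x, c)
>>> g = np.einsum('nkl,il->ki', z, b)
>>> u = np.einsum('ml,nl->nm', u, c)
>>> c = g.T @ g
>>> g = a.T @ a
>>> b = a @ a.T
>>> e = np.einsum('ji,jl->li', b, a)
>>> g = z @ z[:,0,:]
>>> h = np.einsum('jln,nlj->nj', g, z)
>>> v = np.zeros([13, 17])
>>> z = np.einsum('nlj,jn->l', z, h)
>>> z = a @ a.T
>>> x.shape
(2, 3, 2)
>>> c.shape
(3, 3)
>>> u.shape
(3, 13)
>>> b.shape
(23, 23)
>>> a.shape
(23, 3)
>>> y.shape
(3, 3)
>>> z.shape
(23, 23)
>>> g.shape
(2, 17, 2)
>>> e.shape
(3, 23)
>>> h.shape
(2, 2)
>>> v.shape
(13, 17)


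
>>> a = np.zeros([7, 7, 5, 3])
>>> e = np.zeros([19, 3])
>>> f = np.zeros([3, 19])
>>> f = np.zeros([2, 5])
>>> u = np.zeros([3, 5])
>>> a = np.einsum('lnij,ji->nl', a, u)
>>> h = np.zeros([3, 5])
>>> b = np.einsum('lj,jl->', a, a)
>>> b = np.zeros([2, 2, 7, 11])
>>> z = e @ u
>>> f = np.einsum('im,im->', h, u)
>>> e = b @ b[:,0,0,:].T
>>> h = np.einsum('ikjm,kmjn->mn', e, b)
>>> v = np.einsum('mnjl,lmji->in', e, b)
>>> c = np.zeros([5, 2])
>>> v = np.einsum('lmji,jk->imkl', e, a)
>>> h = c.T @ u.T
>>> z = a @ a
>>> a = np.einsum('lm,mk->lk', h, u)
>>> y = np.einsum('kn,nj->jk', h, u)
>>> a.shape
(2, 5)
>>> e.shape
(2, 2, 7, 2)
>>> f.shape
()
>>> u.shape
(3, 5)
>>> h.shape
(2, 3)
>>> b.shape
(2, 2, 7, 11)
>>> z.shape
(7, 7)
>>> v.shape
(2, 2, 7, 2)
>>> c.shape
(5, 2)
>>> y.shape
(5, 2)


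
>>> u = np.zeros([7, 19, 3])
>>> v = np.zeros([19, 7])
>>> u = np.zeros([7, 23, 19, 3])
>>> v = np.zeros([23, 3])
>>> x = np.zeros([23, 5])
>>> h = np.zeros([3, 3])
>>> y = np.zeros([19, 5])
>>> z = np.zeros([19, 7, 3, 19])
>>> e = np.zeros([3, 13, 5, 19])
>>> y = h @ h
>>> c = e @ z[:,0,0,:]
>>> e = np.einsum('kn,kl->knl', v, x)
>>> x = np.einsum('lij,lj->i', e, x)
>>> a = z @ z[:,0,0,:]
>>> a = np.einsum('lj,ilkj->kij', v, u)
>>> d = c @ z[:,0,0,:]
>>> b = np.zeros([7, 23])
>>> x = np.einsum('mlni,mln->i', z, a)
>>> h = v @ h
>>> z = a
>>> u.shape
(7, 23, 19, 3)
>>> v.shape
(23, 3)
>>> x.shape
(19,)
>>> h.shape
(23, 3)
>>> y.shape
(3, 3)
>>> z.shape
(19, 7, 3)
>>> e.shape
(23, 3, 5)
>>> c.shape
(3, 13, 5, 19)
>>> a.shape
(19, 7, 3)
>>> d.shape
(3, 13, 5, 19)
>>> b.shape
(7, 23)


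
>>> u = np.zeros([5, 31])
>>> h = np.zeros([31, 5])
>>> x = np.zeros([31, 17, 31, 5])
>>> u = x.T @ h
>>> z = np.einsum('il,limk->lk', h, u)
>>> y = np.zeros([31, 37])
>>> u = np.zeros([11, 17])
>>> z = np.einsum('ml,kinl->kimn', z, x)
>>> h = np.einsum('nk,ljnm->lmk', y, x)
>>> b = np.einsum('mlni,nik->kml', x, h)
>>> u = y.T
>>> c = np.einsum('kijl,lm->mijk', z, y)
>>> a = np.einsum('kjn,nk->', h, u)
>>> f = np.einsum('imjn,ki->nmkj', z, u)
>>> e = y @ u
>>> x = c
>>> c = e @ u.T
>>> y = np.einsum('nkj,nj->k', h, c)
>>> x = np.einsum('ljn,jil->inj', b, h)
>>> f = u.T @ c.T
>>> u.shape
(37, 31)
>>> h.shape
(31, 5, 37)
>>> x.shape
(5, 17, 31)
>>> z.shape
(31, 17, 5, 31)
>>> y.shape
(5,)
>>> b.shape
(37, 31, 17)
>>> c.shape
(31, 37)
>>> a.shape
()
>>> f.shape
(31, 31)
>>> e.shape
(31, 31)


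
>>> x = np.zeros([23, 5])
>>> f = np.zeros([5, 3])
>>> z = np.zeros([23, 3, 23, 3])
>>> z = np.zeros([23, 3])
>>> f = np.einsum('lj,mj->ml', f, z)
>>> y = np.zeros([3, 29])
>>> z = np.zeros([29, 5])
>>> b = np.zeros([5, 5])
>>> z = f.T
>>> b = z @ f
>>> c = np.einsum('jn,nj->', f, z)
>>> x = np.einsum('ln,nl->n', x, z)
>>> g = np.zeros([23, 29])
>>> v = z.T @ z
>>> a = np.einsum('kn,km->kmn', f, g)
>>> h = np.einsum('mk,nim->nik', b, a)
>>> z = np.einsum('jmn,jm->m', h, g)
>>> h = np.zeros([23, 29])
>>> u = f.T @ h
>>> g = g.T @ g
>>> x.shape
(5,)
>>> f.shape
(23, 5)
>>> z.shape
(29,)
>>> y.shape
(3, 29)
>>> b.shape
(5, 5)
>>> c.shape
()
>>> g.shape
(29, 29)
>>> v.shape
(23, 23)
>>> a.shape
(23, 29, 5)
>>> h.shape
(23, 29)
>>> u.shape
(5, 29)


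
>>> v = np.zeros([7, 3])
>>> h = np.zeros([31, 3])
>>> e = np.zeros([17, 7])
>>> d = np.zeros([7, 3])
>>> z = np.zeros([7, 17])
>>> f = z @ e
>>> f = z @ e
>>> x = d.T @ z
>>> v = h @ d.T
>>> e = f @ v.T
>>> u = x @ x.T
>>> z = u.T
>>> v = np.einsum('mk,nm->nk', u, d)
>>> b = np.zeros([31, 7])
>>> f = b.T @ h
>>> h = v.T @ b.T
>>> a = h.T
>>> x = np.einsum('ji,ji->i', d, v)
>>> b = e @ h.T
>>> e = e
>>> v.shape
(7, 3)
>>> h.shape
(3, 31)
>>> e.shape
(7, 31)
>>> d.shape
(7, 3)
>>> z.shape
(3, 3)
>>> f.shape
(7, 3)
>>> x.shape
(3,)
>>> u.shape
(3, 3)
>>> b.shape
(7, 3)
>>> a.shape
(31, 3)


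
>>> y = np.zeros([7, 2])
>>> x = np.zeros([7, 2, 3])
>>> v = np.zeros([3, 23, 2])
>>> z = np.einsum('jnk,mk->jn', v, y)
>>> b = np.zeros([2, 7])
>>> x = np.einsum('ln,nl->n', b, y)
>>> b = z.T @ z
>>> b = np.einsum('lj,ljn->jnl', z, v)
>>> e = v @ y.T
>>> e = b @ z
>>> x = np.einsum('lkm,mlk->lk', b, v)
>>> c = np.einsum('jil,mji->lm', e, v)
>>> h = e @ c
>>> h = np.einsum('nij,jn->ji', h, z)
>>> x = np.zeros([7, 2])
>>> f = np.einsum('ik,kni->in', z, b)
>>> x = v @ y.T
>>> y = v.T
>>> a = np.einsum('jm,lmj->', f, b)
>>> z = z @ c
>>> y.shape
(2, 23, 3)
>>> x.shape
(3, 23, 7)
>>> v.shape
(3, 23, 2)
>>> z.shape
(3, 3)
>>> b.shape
(23, 2, 3)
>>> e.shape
(23, 2, 23)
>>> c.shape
(23, 3)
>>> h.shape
(3, 2)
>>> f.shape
(3, 2)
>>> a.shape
()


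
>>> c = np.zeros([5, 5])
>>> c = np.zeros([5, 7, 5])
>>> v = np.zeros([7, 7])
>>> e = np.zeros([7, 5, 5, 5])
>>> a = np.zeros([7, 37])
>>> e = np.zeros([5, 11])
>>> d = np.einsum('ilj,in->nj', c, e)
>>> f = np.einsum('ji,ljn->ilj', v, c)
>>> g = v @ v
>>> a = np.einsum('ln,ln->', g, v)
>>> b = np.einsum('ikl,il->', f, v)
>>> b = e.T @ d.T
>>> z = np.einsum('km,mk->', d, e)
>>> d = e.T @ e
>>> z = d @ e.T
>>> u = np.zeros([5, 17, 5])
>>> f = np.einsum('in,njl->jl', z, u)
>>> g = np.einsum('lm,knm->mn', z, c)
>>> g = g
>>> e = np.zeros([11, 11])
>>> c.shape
(5, 7, 5)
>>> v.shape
(7, 7)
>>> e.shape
(11, 11)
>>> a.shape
()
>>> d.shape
(11, 11)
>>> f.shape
(17, 5)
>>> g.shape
(5, 7)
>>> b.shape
(11, 11)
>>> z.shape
(11, 5)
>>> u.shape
(5, 17, 5)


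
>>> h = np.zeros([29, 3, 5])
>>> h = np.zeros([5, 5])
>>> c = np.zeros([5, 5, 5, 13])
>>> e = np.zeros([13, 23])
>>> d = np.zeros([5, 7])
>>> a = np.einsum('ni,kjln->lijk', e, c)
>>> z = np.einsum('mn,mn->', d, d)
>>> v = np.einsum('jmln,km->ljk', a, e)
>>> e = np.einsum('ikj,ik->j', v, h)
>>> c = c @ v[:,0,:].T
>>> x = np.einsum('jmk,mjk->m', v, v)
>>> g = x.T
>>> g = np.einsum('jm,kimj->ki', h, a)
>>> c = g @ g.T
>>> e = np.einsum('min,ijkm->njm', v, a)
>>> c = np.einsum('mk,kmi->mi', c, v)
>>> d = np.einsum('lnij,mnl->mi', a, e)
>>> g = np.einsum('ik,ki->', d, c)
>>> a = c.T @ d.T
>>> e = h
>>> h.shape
(5, 5)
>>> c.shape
(5, 13)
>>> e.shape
(5, 5)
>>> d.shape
(13, 5)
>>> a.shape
(13, 13)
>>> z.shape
()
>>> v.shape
(5, 5, 13)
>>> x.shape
(5,)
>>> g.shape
()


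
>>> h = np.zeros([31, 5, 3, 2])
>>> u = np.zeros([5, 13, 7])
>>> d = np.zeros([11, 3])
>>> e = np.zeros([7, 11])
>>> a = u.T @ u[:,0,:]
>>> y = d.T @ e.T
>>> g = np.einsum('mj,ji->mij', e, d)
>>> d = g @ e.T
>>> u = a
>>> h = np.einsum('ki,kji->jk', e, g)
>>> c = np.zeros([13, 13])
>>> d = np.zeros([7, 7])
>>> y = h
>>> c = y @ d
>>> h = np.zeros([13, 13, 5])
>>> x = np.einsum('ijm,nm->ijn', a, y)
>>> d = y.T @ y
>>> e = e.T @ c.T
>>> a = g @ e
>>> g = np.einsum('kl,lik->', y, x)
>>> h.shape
(13, 13, 5)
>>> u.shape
(7, 13, 7)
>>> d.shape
(7, 7)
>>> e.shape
(11, 3)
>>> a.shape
(7, 3, 3)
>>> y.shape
(3, 7)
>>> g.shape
()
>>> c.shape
(3, 7)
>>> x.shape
(7, 13, 3)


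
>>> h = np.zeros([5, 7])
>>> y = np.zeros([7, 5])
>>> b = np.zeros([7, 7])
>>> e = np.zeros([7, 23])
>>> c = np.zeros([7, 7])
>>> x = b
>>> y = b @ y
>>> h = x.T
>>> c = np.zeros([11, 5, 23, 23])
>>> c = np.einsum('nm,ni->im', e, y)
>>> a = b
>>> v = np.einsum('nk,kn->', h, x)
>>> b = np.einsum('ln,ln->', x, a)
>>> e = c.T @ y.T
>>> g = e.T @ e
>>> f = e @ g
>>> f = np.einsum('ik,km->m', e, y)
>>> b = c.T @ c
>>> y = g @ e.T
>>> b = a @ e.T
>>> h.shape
(7, 7)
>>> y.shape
(7, 23)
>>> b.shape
(7, 23)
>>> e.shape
(23, 7)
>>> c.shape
(5, 23)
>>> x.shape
(7, 7)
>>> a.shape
(7, 7)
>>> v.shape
()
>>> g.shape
(7, 7)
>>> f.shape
(5,)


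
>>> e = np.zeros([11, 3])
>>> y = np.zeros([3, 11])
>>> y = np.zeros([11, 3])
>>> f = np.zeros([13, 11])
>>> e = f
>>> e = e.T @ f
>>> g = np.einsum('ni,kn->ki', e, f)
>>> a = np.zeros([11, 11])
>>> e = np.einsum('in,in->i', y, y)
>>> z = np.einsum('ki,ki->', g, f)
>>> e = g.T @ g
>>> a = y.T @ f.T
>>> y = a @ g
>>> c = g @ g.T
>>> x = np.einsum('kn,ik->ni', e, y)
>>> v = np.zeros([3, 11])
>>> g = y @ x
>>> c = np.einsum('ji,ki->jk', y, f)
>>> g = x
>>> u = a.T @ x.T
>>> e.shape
(11, 11)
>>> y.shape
(3, 11)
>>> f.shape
(13, 11)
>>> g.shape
(11, 3)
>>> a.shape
(3, 13)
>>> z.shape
()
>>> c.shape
(3, 13)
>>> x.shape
(11, 3)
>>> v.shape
(3, 11)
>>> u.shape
(13, 11)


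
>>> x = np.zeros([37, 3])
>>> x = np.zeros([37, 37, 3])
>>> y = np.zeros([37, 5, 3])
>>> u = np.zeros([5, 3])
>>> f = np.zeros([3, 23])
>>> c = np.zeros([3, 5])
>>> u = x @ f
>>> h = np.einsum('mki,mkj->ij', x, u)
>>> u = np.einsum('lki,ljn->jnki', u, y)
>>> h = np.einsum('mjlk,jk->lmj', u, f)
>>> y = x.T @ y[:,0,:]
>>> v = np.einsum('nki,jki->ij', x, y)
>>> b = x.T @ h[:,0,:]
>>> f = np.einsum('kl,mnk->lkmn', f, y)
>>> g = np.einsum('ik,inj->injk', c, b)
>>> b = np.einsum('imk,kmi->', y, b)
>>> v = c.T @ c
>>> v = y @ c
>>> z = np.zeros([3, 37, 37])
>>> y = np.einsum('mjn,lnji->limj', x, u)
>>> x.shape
(37, 37, 3)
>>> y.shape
(5, 23, 37, 37)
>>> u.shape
(5, 3, 37, 23)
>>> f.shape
(23, 3, 3, 37)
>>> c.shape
(3, 5)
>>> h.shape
(37, 5, 3)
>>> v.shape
(3, 37, 5)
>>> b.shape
()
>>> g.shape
(3, 37, 3, 5)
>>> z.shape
(3, 37, 37)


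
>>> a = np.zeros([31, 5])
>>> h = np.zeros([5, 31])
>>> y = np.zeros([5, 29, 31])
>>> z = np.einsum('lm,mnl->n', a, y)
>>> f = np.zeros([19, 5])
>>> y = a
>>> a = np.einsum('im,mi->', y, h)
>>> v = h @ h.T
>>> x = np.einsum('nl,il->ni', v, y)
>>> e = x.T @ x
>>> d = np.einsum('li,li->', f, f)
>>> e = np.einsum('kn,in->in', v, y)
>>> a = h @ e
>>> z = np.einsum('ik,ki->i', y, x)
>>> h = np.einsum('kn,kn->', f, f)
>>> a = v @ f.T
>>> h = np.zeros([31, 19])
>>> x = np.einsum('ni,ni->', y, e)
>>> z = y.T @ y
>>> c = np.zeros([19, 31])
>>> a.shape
(5, 19)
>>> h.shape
(31, 19)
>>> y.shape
(31, 5)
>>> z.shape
(5, 5)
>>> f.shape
(19, 5)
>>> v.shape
(5, 5)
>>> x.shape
()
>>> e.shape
(31, 5)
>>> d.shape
()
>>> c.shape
(19, 31)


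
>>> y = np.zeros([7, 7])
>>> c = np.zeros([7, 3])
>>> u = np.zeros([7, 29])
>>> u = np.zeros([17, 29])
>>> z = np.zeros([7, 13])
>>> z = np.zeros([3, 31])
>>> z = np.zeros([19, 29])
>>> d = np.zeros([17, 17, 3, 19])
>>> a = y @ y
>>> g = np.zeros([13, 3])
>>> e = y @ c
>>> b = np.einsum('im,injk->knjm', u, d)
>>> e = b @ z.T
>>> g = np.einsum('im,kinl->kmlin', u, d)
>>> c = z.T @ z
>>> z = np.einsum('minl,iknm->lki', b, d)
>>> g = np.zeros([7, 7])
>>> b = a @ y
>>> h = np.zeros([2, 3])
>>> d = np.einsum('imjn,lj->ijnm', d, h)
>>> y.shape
(7, 7)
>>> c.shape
(29, 29)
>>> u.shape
(17, 29)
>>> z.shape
(29, 17, 17)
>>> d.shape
(17, 3, 19, 17)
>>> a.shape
(7, 7)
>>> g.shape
(7, 7)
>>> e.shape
(19, 17, 3, 19)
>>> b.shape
(7, 7)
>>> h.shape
(2, 3)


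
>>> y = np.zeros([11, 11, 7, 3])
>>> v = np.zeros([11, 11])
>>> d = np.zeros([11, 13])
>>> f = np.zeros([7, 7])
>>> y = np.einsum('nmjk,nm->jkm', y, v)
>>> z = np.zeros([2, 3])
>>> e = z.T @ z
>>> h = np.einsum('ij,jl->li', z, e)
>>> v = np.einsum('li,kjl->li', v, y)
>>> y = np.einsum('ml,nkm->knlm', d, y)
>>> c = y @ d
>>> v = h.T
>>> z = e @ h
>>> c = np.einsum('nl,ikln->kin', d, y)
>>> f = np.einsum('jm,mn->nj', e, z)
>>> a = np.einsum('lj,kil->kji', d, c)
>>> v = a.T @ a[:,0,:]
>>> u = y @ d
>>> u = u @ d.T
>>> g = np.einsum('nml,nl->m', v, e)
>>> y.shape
(3, 7, 13, 11)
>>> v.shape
(3, 13, 3)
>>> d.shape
(11, 13)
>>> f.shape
(2, 3)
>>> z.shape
(3, 2)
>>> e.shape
(3, 3)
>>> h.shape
(3, 2)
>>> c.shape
(7, 3, 11)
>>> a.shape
(7, 13, 3)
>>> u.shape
(3, 7, 13, 11)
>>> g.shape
(13,)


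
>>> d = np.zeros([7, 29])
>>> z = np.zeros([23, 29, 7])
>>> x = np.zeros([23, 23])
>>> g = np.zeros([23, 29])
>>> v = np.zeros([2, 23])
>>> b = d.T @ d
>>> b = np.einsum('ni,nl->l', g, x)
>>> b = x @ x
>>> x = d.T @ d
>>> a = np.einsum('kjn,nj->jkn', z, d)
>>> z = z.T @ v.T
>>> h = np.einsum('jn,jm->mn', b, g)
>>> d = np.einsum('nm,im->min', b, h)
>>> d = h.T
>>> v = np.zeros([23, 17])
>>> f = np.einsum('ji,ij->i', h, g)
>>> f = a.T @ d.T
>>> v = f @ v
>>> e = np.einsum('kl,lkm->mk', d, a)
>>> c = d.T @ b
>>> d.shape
(23, 29)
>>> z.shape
(7, 29, 2)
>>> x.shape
(29, 29)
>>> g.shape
(23, 29)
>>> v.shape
(7, 23, 17)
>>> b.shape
(23, 23)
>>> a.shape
(29, 23, 7)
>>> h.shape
(29, 23)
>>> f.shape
(7, 23, 23)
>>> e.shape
(7, 23)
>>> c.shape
(29, 23)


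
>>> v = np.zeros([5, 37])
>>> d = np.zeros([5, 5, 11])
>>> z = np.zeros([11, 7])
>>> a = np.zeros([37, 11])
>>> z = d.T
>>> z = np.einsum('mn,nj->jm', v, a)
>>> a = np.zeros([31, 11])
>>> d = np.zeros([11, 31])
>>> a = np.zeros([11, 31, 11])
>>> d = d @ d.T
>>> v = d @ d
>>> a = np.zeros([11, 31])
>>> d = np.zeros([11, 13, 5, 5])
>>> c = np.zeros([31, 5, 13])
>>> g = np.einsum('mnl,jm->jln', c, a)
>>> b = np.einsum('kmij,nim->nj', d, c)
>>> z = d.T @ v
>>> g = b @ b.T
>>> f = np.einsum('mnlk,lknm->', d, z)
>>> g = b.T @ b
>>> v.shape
(11, 11)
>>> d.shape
(11, 13, 5, 5)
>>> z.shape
(5, 5, 13, 11)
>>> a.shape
(11, 31)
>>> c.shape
(31, 5, 13)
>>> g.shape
(5, 5)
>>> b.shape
(31, 5)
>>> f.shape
()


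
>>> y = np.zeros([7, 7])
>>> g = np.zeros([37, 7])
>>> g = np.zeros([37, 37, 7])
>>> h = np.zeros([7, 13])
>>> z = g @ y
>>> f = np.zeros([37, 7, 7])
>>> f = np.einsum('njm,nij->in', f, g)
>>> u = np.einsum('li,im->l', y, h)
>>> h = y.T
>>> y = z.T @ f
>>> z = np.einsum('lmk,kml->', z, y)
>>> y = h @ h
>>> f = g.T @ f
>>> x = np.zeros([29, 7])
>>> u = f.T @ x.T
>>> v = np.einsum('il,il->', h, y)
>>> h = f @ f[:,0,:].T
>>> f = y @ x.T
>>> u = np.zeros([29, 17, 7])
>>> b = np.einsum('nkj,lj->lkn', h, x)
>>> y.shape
(7, 7)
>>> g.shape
(37, 37, 7)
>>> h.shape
(7, 37, 7)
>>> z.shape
()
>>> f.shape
(7, 29)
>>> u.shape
(29, 17, 7)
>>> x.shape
(29, 7)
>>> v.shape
()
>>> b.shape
(29, 37, 7)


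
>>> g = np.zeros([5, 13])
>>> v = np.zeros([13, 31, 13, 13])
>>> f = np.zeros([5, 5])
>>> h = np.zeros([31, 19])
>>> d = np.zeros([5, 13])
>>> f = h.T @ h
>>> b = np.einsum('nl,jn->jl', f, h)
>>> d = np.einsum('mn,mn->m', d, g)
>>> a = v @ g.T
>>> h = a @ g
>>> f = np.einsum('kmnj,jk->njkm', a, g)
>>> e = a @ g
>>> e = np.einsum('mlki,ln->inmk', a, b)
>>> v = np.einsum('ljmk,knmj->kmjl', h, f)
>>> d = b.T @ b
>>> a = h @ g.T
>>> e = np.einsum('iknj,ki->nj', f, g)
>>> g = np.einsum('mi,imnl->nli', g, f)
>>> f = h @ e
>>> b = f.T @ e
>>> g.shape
(13, 31, 13)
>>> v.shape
(13, 13, 31, 13)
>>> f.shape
(13, 31, 13, 31)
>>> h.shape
(13, 31, 13, 13)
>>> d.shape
(19, 19)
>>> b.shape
(31, 13, 31, 31)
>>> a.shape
(13, 31, 13, 5)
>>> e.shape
(13, 31)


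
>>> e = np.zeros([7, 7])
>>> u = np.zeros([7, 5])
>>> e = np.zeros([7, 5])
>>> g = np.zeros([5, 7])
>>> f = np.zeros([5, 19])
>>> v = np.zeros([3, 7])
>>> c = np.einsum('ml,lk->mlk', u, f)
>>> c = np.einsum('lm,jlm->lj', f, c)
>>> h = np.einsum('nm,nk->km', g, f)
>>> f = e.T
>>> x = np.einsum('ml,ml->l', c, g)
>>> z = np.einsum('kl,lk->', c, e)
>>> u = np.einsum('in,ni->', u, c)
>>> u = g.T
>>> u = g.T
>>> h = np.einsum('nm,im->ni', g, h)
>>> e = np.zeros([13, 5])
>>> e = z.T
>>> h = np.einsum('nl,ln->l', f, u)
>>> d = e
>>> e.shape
()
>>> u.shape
(7, 5)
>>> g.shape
(5, 7)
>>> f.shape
(5, 7)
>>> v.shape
(3, 7)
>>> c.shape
(5, 7)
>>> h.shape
(7,)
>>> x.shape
(7,)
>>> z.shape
()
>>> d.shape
()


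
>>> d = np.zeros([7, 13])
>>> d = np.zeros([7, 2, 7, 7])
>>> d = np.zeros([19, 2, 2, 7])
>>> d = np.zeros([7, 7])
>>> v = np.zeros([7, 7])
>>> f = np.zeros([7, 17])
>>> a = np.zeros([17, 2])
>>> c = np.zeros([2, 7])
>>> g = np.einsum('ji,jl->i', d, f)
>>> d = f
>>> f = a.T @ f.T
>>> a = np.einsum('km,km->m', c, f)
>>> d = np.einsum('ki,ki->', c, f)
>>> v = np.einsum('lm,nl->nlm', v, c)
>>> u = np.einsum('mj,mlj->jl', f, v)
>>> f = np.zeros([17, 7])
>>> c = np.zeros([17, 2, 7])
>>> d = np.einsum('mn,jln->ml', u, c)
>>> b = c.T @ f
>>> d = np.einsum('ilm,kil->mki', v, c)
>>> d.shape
(7, 17, 2)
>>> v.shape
(2, 7, 7)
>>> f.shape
(17, 7)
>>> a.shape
(7,)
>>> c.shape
(17, 2, 7)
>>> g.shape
(7,)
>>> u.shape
(7, 7)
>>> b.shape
(7, 2, 7)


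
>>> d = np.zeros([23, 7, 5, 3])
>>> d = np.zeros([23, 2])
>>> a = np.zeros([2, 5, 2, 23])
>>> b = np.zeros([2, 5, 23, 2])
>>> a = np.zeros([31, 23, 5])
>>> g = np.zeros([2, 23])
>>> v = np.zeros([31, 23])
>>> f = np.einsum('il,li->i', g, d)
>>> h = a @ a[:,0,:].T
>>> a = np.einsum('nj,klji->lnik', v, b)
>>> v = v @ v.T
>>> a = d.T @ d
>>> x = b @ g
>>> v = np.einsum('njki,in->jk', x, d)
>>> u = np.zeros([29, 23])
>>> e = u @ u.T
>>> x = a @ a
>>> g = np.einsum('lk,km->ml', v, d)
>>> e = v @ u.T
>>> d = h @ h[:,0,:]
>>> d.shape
(31, 23, 31)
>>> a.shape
(2, 2)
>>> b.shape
(2, 5, 23, 2)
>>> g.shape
(2, 5)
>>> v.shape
(5, 23)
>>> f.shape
(2,)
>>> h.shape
(31, 23, 31)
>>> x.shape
(2, 2)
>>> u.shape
(29, 23)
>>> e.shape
(5, 29)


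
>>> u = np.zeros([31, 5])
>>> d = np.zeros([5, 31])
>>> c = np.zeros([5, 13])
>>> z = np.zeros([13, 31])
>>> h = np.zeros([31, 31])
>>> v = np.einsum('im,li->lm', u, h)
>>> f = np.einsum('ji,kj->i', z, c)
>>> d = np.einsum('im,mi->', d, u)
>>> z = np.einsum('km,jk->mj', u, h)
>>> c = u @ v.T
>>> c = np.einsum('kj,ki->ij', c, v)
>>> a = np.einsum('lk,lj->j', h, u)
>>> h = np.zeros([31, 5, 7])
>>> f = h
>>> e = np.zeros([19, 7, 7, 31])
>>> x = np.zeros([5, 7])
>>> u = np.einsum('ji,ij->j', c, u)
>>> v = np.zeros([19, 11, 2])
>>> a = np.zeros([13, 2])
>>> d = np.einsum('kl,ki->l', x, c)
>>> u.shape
(5,)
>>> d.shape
(7,)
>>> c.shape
(5, 31)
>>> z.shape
(5, 31)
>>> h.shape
(31, 5, 7)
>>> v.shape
(19, 11, 2)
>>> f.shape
(31, 5, 7)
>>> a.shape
(13, 2)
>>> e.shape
(19, 7, 7, 31)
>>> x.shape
(5, 7)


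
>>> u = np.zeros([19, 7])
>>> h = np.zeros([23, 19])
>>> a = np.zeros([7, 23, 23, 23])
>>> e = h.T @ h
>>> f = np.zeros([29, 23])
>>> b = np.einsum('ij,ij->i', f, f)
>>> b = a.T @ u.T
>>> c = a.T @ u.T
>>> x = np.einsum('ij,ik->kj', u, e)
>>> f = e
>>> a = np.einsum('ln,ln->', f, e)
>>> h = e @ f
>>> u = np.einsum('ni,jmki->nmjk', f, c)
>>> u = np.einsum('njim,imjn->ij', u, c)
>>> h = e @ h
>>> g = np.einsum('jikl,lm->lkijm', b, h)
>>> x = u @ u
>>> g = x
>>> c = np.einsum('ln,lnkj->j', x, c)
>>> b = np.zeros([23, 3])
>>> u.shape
(23, 23)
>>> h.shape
(19, 19)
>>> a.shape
()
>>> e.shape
(19, 19)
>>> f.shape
(19, 19)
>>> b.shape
(23, 3)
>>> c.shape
(19,)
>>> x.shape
(23, 23)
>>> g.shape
(23, 23)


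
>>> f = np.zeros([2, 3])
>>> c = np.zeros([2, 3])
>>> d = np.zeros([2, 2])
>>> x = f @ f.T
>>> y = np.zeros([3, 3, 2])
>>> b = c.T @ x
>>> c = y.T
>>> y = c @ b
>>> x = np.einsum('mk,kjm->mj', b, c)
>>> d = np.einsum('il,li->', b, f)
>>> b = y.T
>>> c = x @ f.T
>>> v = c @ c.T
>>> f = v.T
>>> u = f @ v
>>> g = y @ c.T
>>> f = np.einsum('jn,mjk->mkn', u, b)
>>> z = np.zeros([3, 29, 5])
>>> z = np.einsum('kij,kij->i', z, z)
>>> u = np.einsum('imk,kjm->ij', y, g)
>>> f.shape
(2, 2, 3)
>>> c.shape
(3, 2)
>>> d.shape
()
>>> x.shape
(3, 3)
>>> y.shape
(2, 3, 2)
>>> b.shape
(2, 3, 2)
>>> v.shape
(3, 3)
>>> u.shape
(2, 3)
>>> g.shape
(2, 3, 3)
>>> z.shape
(29,)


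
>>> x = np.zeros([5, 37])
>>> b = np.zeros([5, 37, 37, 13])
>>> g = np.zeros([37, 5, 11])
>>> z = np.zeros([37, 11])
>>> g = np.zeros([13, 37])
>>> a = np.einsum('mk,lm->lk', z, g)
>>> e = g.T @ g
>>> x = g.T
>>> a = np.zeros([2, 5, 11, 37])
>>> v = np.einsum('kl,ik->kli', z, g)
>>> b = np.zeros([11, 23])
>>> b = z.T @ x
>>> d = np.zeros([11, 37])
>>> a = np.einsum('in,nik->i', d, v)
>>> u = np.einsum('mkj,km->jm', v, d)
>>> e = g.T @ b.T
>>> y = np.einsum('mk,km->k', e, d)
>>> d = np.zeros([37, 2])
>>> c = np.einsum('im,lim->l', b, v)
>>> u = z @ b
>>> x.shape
(37, 13)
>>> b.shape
(11, 13)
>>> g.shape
(13, 37)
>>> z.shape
(37, 11)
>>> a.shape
(11,)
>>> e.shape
(37, 11)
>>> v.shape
(37, 11, 13)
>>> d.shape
(37, 2)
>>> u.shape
(37, 13)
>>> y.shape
(11,)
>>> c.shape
(37,)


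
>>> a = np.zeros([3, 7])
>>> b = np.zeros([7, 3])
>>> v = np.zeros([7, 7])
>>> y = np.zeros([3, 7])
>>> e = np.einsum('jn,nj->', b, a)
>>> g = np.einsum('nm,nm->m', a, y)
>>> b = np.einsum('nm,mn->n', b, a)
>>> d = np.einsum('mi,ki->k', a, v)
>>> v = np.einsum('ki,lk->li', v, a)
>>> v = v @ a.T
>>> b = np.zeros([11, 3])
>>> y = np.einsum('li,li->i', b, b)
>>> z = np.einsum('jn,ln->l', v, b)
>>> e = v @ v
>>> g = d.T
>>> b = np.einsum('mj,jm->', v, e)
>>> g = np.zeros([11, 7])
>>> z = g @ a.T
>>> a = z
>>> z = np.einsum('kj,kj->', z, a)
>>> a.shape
(11, 3)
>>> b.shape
()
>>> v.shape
(3, 3)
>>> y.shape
(3,)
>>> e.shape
(3, 3)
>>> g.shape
(11, 7)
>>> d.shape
(7,)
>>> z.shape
()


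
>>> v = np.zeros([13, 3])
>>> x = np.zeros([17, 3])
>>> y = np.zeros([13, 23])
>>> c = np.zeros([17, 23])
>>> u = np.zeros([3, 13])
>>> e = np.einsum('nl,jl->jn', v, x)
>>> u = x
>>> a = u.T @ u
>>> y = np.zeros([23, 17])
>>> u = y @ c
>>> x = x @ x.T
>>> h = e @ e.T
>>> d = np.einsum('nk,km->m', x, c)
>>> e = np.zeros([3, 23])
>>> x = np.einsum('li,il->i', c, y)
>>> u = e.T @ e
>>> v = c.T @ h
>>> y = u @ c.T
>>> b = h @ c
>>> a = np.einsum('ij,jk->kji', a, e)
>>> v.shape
(23, 17)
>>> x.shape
(23,)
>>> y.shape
(23, 17)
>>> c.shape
(17, 23)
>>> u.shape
(23, 23)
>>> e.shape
(3, 23)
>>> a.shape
(23, 3, 3)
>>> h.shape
(17, 17)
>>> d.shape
(23,)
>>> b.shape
(17, 23)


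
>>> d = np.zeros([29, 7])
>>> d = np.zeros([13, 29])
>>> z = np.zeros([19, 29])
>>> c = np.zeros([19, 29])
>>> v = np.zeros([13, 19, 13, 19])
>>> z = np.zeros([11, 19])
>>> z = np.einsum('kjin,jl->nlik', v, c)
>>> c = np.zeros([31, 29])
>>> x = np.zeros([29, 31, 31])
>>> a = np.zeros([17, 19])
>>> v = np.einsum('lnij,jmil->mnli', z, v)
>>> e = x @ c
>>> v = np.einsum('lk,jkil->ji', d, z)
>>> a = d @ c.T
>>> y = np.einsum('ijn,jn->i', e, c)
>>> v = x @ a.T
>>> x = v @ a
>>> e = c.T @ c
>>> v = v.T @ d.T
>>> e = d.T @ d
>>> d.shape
(13, 29)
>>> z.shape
(19, 29, 13, 13)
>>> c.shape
(31, 29)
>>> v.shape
(13, 31, 13)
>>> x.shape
(29, 31, 31)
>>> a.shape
(13, 31)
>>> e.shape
(29, 29)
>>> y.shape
(29,)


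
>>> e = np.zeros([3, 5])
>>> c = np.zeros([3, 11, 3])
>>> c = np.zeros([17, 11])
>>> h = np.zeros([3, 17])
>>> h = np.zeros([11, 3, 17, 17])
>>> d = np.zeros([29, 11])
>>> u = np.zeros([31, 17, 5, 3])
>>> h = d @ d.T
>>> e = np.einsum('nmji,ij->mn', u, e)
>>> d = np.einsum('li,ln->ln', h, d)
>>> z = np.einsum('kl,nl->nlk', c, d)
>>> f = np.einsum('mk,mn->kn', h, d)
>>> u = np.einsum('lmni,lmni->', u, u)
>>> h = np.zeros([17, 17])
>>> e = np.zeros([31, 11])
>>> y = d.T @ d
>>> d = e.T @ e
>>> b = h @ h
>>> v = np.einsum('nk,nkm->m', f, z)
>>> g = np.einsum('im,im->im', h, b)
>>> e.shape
(31, 11)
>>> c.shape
(17, 11)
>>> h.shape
(17, 17)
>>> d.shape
(11, 11)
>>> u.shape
()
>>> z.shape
(29, 11, 17)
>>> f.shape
(29, 11)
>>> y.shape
(11, 11)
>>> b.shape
(17, 17)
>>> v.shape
(17,)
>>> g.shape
(17, 17)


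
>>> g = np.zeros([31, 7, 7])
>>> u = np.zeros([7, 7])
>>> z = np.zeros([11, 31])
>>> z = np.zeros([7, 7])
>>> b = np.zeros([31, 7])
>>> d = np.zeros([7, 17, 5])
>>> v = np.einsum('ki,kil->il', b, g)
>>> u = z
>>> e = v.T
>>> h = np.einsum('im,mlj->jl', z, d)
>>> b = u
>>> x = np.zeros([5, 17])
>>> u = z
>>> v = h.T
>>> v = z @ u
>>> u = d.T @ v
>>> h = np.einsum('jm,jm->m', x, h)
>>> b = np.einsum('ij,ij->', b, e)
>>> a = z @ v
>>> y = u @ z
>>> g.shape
(31, 7, 7)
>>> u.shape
(5, 17, 7)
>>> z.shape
(7, 7)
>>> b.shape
()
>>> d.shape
(7, 17, 5)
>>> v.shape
(7, 7)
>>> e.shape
(7, 7)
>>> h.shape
(17,)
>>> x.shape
(5, 17)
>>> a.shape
(7, 7)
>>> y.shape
(5, 17, 7)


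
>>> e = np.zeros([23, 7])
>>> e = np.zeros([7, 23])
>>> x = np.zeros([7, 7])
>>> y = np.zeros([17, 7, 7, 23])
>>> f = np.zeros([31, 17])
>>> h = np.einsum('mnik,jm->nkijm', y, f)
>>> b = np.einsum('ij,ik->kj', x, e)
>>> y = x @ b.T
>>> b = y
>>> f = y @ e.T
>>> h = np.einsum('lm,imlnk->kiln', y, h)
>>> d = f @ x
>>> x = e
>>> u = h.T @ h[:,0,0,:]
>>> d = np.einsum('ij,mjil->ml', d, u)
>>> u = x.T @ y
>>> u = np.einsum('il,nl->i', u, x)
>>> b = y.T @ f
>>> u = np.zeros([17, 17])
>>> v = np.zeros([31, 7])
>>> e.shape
(7, 23)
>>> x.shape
(7, 23)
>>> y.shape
(7, 23)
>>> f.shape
(7, 7)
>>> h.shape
(17, 7, 7, 31)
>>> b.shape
(23, 7)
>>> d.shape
(31, 31)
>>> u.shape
(17, 17)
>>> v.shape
(31, 7)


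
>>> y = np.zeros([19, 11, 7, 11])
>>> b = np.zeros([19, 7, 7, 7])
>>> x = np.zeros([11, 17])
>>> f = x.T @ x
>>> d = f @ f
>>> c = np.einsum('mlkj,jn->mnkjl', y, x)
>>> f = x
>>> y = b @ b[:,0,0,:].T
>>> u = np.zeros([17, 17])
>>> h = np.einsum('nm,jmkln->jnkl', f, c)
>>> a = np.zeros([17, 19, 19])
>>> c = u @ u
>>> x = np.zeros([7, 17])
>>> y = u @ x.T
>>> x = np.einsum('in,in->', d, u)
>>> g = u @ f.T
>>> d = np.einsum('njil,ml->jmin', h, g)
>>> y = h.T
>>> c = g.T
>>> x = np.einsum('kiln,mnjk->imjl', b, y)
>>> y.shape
(11, 7, 11, 19)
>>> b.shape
(19, 7, 7, 7)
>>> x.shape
(7, 11, 11, 7)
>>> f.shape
(11, 17)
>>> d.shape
(11, 17, 7, 19)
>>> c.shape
(11, 17)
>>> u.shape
(17, 17)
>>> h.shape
(19, 11, 7, 11)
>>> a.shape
(17, 19, 19)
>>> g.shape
(17, 11)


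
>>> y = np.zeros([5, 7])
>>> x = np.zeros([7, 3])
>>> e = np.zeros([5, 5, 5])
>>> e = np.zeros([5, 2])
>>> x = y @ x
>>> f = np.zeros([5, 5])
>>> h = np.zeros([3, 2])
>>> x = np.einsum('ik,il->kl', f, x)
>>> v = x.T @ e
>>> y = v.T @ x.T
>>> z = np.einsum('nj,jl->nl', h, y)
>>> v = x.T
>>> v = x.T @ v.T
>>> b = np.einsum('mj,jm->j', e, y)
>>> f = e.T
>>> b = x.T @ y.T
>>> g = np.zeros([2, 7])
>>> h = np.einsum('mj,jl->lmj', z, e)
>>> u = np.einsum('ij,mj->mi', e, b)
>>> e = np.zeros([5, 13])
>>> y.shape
(2, 5)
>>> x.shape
(5, 3)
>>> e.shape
(5, 13)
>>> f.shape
(2, 5)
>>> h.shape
(2, 3, 5)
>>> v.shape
(3, 3)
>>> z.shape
(3, 5)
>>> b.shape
(3, 2)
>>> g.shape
(2, 7)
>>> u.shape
(3, 5)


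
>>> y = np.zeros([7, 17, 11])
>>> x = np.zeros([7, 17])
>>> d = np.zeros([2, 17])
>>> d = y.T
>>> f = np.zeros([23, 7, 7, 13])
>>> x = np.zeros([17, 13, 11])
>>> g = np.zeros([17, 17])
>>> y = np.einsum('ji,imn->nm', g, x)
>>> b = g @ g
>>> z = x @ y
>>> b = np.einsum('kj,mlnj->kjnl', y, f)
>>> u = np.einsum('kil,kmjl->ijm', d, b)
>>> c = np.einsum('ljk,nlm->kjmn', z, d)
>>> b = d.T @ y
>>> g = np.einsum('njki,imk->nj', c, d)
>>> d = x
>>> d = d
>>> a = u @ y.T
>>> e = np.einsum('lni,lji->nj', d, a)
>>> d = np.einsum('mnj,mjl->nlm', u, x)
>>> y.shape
(11, 13)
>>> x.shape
(17, 13, 11)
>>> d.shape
(7, 11, 17)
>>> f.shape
(23, 7, 7, 13)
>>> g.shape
(13, 13)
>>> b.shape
(7, 17, 13)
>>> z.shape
(17, 13, 13)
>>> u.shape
(17, 7, 13)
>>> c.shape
(13, 13, 7, 11)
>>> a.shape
(17, 7, 11)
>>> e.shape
(13, 7)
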